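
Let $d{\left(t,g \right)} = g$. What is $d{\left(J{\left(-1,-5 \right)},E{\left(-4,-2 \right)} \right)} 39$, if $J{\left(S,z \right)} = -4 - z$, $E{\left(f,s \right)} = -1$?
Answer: $-39$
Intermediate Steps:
$d{\left(J{\left(-1,-5 \right)},E{\left(-4,-2 \right)} \right)} 39 = \left(-1\right) 39 = -39$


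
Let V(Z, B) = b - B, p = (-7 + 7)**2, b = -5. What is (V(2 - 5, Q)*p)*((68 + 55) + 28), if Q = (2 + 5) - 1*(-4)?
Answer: 0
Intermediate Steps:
Q = 11 (Q = 7 + 4 = 11)
p = 0 (p = 0**2 = 0)
V(Z, B) = -5 - B
(V(2 - 5, Q)*p)*((68 + 55) + 28) = ((-5 - 1*11)*0)*((68 + 55) + 28) = ((-5 - 11)*0)*(123 + 28) = -16*0*151 = 0*151 = 0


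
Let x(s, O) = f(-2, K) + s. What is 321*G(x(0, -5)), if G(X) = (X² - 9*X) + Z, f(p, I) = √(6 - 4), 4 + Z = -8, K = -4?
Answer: -3210 - 2889*√2 ≈ -7295.7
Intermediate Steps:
Z = -12 (Z = -4 - 8 = -12)
f(p, I) = √2
x(s, O) = s + √2 (x(s, O) = √2 + s = s + √2)
G(X) = -12 + X² - 9*X (G(X) = (X² - 9*X) - 12 = -12 + X² - 9*X)
321*G(x(0, -5)) = 321*(-12 + (0 + √2)² - 9*(0 + √2)) = 321*(-12 + (√2)² - 9*√2) = 321*(-12 + 2 - 9*√2) = 321*(-10 - 9*√2) = -3210 - 2889*√2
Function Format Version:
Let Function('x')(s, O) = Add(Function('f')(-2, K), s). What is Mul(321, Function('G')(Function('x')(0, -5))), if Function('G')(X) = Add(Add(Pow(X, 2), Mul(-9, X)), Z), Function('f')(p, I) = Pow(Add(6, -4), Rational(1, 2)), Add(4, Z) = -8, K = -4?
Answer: Add(-3210, Mul(-2889, Pow(2, Rational(1, 2)))) ≈ -7295.7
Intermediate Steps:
Z = -12 (Z = Add(-4, -8) = -12)
Function('f')(p, I) = Pow(2, Rational(1, 2))
Function('x')(s, O) = Add(s, Pow(2, Rational(1, 2))) (Function('x')(s, O) = Add(Pow(2, Rational(1, 2)), s) = Add(s, Pow(2, Rational(1, 2))))
Function('G')(X) = Add(-12, Pow(X, 2), Mul(-9, X)) (Function('G')(X) = Add(Add(Pow(X, 2), Mul(-9, X)), -12) = Add(-12, Pow(X, 2), Mul(-9, X)))
Mul(321, Function('G')(Function('x')(0, -5))) = Mul(321, Add(-12, Pow(Add(0, Pow(2, Rational(1, 2))), 2), Mul(-9, Add(0, Pow(2, Rational(1, 2)))))) = Mul(321, Add(-12, Pow(Pow(2, Rational(1, 2)), 2), Mul(-9, Pow(2, Rational(1, 2))))) = Mul(321, Add(-12, 2, Mul(-9, Pow(2, Rational(1, 2))))) = Mul(321, Add(-10, Mul(-9, Pow(2, Rational(1, 2))))) = Add(-3210, Mul(-2889, Pow(2, Rational(1, 2))))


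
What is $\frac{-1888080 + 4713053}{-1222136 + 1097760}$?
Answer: $- \frac{2824973}{124376} \approx -22.713$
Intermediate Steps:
$\frac{-1888080 + 4713053}{-1222136 + 1097760} = \frac{2824973}{-124376} = 2824973 \left(- \frac{1}{124376}\right) = - \frac{2824973}{124376}$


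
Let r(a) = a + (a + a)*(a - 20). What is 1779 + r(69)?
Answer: 8610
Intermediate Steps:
r(a) = a + 2*a*(-20 + a) (r(a) = a + (2*a)*(-20 + a) = a + 2*a*(-20 + a))
1779 + r(69) = 1779 + 69*(-39 + 2*69) = 1779 + 69*(-39 + 138) = 1779 + 69*99 = 1779 + 6831 = 8610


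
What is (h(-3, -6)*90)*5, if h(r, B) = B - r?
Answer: -1350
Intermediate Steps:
(h(-3, -6)*90)*5 = ((-6 - 1*(-3))*90)*5 = ((-6 + 3)*90)*5 = -3*90*5 = -270*5 = -1350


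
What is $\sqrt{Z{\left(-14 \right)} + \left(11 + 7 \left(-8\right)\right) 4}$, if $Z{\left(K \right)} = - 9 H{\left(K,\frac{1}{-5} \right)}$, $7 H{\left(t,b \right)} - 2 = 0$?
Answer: $\frac{3 i \sqrt{994}}{7} \approx 13.512 i$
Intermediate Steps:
$H{\left(t,b \right)} = \frac{2}{7}$ ($H{\left(t,b \right)} = \frac{2}{7} + \frac{1}{7} \cdot 0 = \frac{2}{7} + 0 = \frac{2}{7}$)
$Z{\left(K \right)} = - \frac{18}{7}$ ($Z{\left(K \right)} = \left(-9\right) \frac{2}{7} = - \frac{18}{7}$)
$\sqrt{Z{\left(-14 \right)} + \left(11 + 7 \left(-8\right)\right) 4} = \sqrt{- \frac{18}{7} + \left(11 + 7 \left(-8\right)\right) 4} = \sqrt{- \frac{18}{7} + \left(11 - 56\right) 4} = \sqrt{- \frac{18}{7} - 180} = \sqrt{- \frac{1278}{7}} = \frac{3 i \sqrt{994}}{7}$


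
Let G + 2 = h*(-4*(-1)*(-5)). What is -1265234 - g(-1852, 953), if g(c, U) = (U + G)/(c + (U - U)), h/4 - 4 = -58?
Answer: -2343208097/1852 ≈ -1.2652e+6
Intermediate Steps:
h = -216 (h = 16 + 4*(-58) = 16 - 232 = -216)
G = 4318 (G = -2 - 216*(-4*(-1))*(-5) = -2 - 864*(-5) = -2 - 216*(-20) = -2 + 4320 = 4318)
g(c, U) = (4318 + U)/c (g(c, U) = (U + 4318)/(c + (U - U)) = (4318 + U)/(c + 0) = (4318 + U)/c)
-1265234 - g(-1852, 953) = -1265234 - (4318 + 953)/(-1852) = -1265234 - (-1)*5271/1852 = -1265234 - 1*(-5271/1852) = -1265234 + 5271/1852 = -2343208097/1852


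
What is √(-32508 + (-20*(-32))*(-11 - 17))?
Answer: 2*I*√12607 ≈ 224.56*I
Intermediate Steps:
√(-32508 + (-20*(-32))*(-11 - 17)) = √(-32508 + 640*(-28)) = √(-32508 - 17920) = √(-50428) = 2*I*√12607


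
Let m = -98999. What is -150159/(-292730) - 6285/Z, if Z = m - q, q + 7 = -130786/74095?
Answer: 103140750826328/178923441835785 ≈ 0.57645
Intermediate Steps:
q = -649451/74095 (q = -7 - 130786/74095 = -649451/74095 ≈ -8.7651)
Z = -7334681454/74095 (Z = -98999 - 1*(-649451/74095) = -98999 + 649451/74095 = -7334681454/74095 ≈ -98990.)
-150159/(-292730) - 6285/Z = -150159/(-292730) - 6285/(-7334681454/74095) = -150159*(-1/292730) - 6285*(-74095/7334681454) = 150159/292730 + 155229025/2444893818 = 103140750826328/178923441835785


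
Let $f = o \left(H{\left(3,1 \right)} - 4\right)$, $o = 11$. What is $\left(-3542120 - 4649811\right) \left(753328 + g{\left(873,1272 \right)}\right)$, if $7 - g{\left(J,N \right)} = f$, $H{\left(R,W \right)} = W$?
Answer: $-6171538673608$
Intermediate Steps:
$f = -33$ ($f = 11 \left(1 - 4\right) = 11 \left(-3\right) = -33$)
$g{\left(J,N \right)} = 40$ ($g{\left(J,N \right)} = 7 - -33 = 7 + 33 = 40$)
$\left(-3542120 - 4649811\right) \left(753328 + g{\left(873,1272 \right)}\right) = \left(-3542120 - 4649811\right) \left(753328 + 40\right) = \left(-8191931\right) 753368 = -6171538673608$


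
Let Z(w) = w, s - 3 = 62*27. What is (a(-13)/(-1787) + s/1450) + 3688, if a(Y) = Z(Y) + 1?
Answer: 9559175399/2591150 ≈ 3689.2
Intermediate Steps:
s = 1677 (s = 3 + 62*27 = 3 + 1674 = 1677)
a(Y) = 1 + Y (a(Y) = Y + 1 = 1 + Y)
(a(-13)/(-1787) + s/1450) + 3688 = ((1 - 13)/(-1787) + 1677/1450) + 3688 = (-12*(-1/1787) + 1677*(1/1450)) + 3688 = (12/1787 + 1677/1450) + 3688 = 3014199/2591150 + 3688 = 9559175399/2591150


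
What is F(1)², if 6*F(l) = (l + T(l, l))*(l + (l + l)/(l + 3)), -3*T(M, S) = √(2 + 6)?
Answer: 17/144 - √2/12 ≈ 0.00020443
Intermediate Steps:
T(M, S) = -2*√2/3 (T(M, S) = -√(2 + 6)/3 = -2*√2/3)
F(l) = (l - 2*√2/3)*(l + 2*l/(3 + l))/6 (F(l) = ((l - 2*√2/3)*(l + (l + l)/(l + 3)))/6 = ((l - 2*√2/3)*(l + (2*l)/(3 + l)))/6 = ((l - 2*√2/3)*(l + 2*l/(3 + l)))/6 = (l - 2*√2/3)*(l + 2*l/(3 + l))/6)
F(1)² = ((1/18)*1*(-10*√2 + 3*1² + 15*1 - 2*1*√2)/(3 + 1))² = ((1/18)*1*(-10*√2 + 3*1 + 15 - 2*√2)/4)² = ((1/18)*1*(¼)*(-10*√2 + 3 + 15 - 2*√2))² = ((1/18)*1*(¼)*(18 - 12*√2))² = (¼ - √2/6)²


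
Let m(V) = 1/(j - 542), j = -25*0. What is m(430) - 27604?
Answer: -14961369/542 ≈ -27604.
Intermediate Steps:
j = 0
m(V) = -1/542 (m(V) = 1/(0 - 542) = 1/(-542) = -1/542)
m(430) - 27604 = -1/542 - 27604 = -14961369/542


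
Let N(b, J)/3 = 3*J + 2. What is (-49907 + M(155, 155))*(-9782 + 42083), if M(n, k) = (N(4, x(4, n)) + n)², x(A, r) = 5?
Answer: -241320771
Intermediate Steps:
N(b, J) = 6 + 9*J (N(b, J) = 3*(3*J + 2) = 3*(2 + 3*J) = 6 + 9*J)
M(n, k) = (51 + n)² (M(n, k) = ((6 + 9*5) + n)² = ((6 + 45) + n)² = (51 + n)²)
(-49907 + M(155, 155))*(-9782 + 42083) = (-49907 + (51 + 155)²)*(-9782 + 42083) = (-49907 + 206²)*32301 = (-49907 + 42436)*32301 = -7471*32301 = -241320771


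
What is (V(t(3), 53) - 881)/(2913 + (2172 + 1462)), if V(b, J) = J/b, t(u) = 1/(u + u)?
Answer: -563/6547 ≈ -0.085994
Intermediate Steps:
t(u) = 1/(2*u)
(V(t(3), 53) - 881)/(2913 + (2172 + 1462)) = (53/(((½)/3)) - 881)/(2913 + (2172 + 1462)) = (53/(((½)*(⅓))) - 881)/(2913 + 3634) = (53/(⅙) - 881)/6547 = (53*6 - 881)*(1/6547) = (318 - 881)*(1/6547) = -563*1/6547 = -563/6547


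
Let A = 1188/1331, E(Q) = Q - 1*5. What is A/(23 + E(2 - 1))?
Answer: 108/2299 ≈ 0.046977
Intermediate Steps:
E(Q) = -5 + Q (E(Q) = Q - 5 = -5 + Q)
A = 108/121 (A = 1188*(1/1331) = 108/121 ≈ 0.89256)
A/(23 + E(2 - 1)) = (108/121)/(23 + (-5 + (2 - 1))) = (108/121)/(23 + (-5 + 1)) = (108/121)/(23 - 4) = (108/121)/19 = (1/19)*(108/121) = 108/2299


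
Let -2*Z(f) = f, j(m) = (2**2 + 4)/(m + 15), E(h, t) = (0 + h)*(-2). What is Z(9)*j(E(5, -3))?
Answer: -36/5 ≈ -7.2000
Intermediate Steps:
E(h, t) = -2*h (E(h, t) = h*(-2) = -2*h)
j(m) = 8/(15 + m) (j(m) = (4 + 4)/(15 + m) = 8/(15 + m))
Z(f) = -f/2
Z(9)*j(E(5, -3)) = (-1/2*9)*(8/(15 - 2*5)) = -36/(15 - 10) = -36/5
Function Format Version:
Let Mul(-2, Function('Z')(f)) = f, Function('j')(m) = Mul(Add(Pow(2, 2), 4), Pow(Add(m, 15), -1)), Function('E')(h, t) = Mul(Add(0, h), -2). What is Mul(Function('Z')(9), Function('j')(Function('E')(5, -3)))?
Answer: Rational(-36, 5) ≈ -7.2000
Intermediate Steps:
Function('E')(h, t) = Mul(-2, h) (Function('E')(h, t) = Mul(h, -2) = Mul(-2, h))
Function('j')(m) = Mul(8, Pow(Add(15, m), -1)) (Function('j')(m) = Mul(Add(4, 4), Pow(Add(15, m), -1)) = Mul(8, Pow(Add(15, m), -1)))
Function('Z')(f) = Mul(Rational(-1, 2), f)
Mul(Function('Z')(9), Function('j')(Function('E')(5, -3))) = Mul(Mul(Rational(-1, 2), 9), Mul(8, Pow(Add(15, Mul(-2, 5)), -1))) = Mul(Rational(-9, 2), Mul(8, Pow(Add(15, -10), -1))) = Mul(Rational(-9, 2), Mul(8, Pow(5, -1))) = Mul(Rational(-9, 2), Mul(8, Rational(1, 5))) = Mul(Rational(-9, 2), Rational(8, 5)) = Rational(-36, 5)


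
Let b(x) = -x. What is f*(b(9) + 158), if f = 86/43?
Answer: 298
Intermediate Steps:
f = 2 (f = 86*(1/43) = 2)
f*(b(9) + 158) = 2*(-1*9 + 158) = 2*(-9 + 158) = 2*149 = 298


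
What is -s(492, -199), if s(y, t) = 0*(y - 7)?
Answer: 0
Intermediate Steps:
s(y, t) = 0 (s(y, t) = 0*(-7 + y) = 0)
-s(492, -199) = -1*0 = 0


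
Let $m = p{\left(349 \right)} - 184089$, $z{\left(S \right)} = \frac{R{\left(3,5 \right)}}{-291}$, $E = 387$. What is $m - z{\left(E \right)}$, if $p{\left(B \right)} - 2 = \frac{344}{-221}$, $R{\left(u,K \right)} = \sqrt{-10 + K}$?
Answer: $- \frac{40683571}{221} + \frac{i \sqrt{5}}{291} \approx -1.8409 \cdot 10^{5} + 0.0076841 i$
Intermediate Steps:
$p{\left(B \right)} = \frac{98}{221}$ ($p{\left(B \right)} = 2 + \frac{344}{-221} = 2 + 344 \left(- \frac{1}{221}\right) = 2 - \frac{344}{221} = \frac{98}{221}$)
$z{\left(S \right)} = - \frac{i \sqrt{5}}{291}$ ($z{\left(S \right)} = \frac{\sqrt{-10 + 5}}{-291} = \sqrt{-5} \left(- \frac{1}{291}\right) = i \sqrt{5} \left(- \frac{1}{291}\right) = - \frac{i \sqrt{5}}{291}$)
$m = - \frac{40683571}{221}$ ($m = \frac{98}{221} - 184089 = - \frac{40683571}{221} \approx -1.8409 \cdot 10^{5}$)
$m - z{\left(E \right)} = - \frac{40683571}{221} - - \frac{i \sqrt{5}}{291} = - \frac{40683571}{221} + \frac{i \sqrt{5}}{291}$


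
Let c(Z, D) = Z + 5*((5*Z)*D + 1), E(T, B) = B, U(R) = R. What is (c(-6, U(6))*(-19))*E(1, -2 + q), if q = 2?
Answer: 0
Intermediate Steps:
c(Z, D) = 5 + Z + 25*D*Z (c(Z, D) = Z + 5*(5*D*Z + 1) = Z + 5*(1 + 5*D*Z) = Z + (5 + 25*D*Z) = 5 + Z + 25*D*Z)
(c(-6, U(6))*(-19))*E(1, -2 + q) = ((5 - 6 + 25*6*(-6))*(-19))*(-2 + 2) = ((5 - 6 - 900)*(-19))*0 = -901*(-19)*0 = 17119*0 = 0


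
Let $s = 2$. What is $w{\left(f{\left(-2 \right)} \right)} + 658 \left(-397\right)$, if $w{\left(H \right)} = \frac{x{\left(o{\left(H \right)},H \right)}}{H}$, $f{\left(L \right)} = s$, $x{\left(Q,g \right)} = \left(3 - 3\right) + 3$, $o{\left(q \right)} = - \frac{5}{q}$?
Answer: $- \frac{522449}{2} \approx -2.6122 \cdot 10^{5}$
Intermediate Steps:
$x{\left(Q,g \right)} = 3$ ($x{\left(Q,g \right)} = 0 + 3 = 3$)
$f{\left(L \right)} = 2$
$w{\left(H \right)} = \frac{3}{H}$
$w{\left(f{\left(-2 \right)} \right)} + 658 \left(-397\right) = \frac{3}{2} + 658 \left(-397\right) = 3 \cdot \frac{1}{2} - 261226 = \frac{3}{2} - 261226 = - \frac{522449}{2}$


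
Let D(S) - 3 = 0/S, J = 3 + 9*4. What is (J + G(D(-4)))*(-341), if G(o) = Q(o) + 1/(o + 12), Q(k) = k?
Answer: -215171/15 ≈ -14345.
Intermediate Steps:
J = 39 (J = 3 + 36 = 39)
D(S) = 3 (D(S) = 3 + 0/S = 3 + 0 = 3)
G(o) = o + 1/(12 + o) (G(o) = o + 1/(o + 12) = o + 1/(12 + o))
(J + G(D(-4)))*(-341) = (39 + (1 + 3² + 12*3)/(12 + 3))*(-341) = (39 + (1 + 9 + 36)/15)*(-341) = (39 + (1/15)*46)*(-341) = (39 + 46/15)*(-341) = (631/15)*(-341) = -215171/15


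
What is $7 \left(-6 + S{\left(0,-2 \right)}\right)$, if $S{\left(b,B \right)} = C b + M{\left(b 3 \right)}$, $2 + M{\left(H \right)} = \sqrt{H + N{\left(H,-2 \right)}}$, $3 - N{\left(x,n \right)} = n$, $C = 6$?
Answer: $-56 + 7 \sqrt{5} \approx -40.348$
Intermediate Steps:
$N{\left(x,n \right)} = 3 - n$
$M{\left(H \right)} = -2 + \sqrt{5 + H}$ ($M{\left(H \right)} = -2 + \sqrt{H + \left(3 - -2\right)} = -2 + \sqrt{H + \left(3 + 2\right)} = -2 + \sqrt{H + 5} = -2 + \sqrt{5 + H}$)
$S{\left(b,B \right)} = -2 + \sqrt{5 + 3 b} + 6 b$ ($S{\left(b,B \right)} = 6 b + \left(-2 + \sqrt{5 + b 3}\right) = 6 b + \left(-2 + \sqrt{5 + 3 b}\right) = -2 + \sqrt{5 + 3 b} + 6 b$)
$7 \left(-6 + S{\left(0,-2 \right)}\right) = 7 \left(-6 + \left(-2 + \sqrt{5 + 3 \cdot 0} + 6 \cdot 0\right)\right) = 7 \left(-6 + \left(-2 + \sqrt{5 + 0} + 0\right)\right) = 7 \left(-6 + \left(-2 + \sqrt{5} + 0\right)\right) = 7 \left(-6 - \left(2 - \sqrt{5}\right)\right) = 7 \left(-8 + \sqrt{5}\right) = -56 + 7 \sqrt{5}$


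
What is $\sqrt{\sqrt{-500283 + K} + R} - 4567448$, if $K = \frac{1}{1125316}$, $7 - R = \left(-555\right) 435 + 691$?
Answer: $-4567448 + \frac{\sqrt{76214754753858324 + 7314554 i \sqrt{937169264856707}}}{562658} \approx -4.567 \cdot 10^{6} + 0.72078 i$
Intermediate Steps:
$R = 240741$ ($R = 7 - \left(\left(-555\right) 435 + 691\right) = 7 - \left(-241425 + 691\right) = 7 - -240734 = 7 + 240734 = 240741$)
$K = \frac{1}{1125316} \approx 8.8864 \cdot 10^{-7}$
$\sqrt{\sqrt{-500283 + K} + R} - 4567448 = \sqrt{\sqrt{-500283 + \frac{1}{1125316}} + 240741} - 4567448 = \sqrt{\sqrt{- \frac{562976464427}{1125316}} + 240741} - 4567448 = \sqrt{\frac{13 i \sqrt{937169264856707}}{562658} + 240741} - 4567448 = \sqrt{240741 + \frac{13 i \sqrt{937169264856707}}{562658}} - 4567448 = -4567448 + \sqrt{240741 + \frac{13 i \sqrt{937169264856707}}{562658}}$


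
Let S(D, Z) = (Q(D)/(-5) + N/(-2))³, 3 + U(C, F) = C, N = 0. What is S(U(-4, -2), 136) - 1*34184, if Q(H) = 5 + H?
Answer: -4272992/125 ≈ -34184.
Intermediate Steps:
U(C, F) = -3 + C
S(D, Z) = (-1 - D/5)³ (S(D, Z) = ((5 + D)/(-5) + 0/(-2))³ = ((5 + D)*(-⅕) + 0*(-½))³ = ((-1 - D/5) + 0)³ = (-1 - D/5)³)
S(U(-4, -2), 136) - 1*34184 = -(5 + (-3 - 4))³/125 - 1*34184 = -(5 - 7)³/125 - 34184 = -1/125*(-2)³ - 34184 = -1/125*(-8) - 34184 = 8/125 - 34184 = -4272992/125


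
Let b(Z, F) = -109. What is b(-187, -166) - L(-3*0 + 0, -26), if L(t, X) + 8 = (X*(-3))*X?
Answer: 1927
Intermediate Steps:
L(t, X) = -8 - 3*X² (L(t, X) = -8 + (X*(-3))*X = -8 + (-3*X)*X = -8 - 3*X²)
b(-187, -166) - L(-3*0 + 0, -26) = -109 - (-8 - 3*(-26)²) = -109 - (-8 - 3*676) = -109 - (-8 - 2028) = -109 - 1*(-2036) = -109 + 2036 = 1927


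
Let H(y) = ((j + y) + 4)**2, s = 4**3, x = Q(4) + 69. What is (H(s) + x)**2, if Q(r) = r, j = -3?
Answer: 18472804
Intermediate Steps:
x = 73 (x = 4 + 69 = 73)
s = 64
H(y) = (1 + y)**2 (H(y) = ((-3 + y) + 4)**2 = (1 + y)**2)
(H(s) + x)**2 = ((1 + 64)**2 + 73)**2 = (65**2 + 73)**2 = (4225 + 73)**2 = 4298**2 = 18472804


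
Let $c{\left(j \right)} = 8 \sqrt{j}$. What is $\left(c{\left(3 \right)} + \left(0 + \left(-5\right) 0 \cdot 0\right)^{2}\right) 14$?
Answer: $112 \sqrt{3} \approx 193.99$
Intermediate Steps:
$\left(c{\left(3 \right)} + \left(0 + \left(-5\right) 0 \cdot 0\right)^{2}\right) 14 = \left(8 \sqrt{3} + \left(0 + \left(-5\right) 0 \cdot 0\right)^{2}\right) 14 = \left(8 \sqrt{3} + \left(0 + 0 \cdot 0\right)^{2}\right) 14 = \left(8 \sqrt{3} + \left(0 + 0\right)^{2}\right) 14 = \left(8 \sqrt{3} + 0^{2}\right) 14 = \left(8 \sqrt{3} + 0\right) 14 = 8 \sqrt{3} \cdot 14 = 112 \sqrt{3}$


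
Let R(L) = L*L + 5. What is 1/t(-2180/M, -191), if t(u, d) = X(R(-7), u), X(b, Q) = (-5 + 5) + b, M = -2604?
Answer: 1/54 ≈ 0.018519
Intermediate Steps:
R(L) = 5 + L² (R(L) = L² + 5 = 5 + L²)
X(b, Q) = b (X(b, Q) = 0 + b = b)
t(u, d) = 54 (t(u, d) = 5 + (-7)² = 5 + 49 = 54)
1/t(-2180/M, -191) = 1/54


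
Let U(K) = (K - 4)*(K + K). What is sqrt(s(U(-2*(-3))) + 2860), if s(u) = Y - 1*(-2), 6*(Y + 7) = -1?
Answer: sqrt(102774)/6 ≈ 53.431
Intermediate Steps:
Y = -43/6 (Y = -7 + (1/6)*(-1) = -7 - 1/6 = -43/6 ≈ -7.1667)
U(K) = 2*K*(-4 + K) (U(K) = (-4 + K)*(2*K) = 2*K*(-4 + K))
s(u) = -31/6 (s(u) = -43/6 - 1*(-2) = -43/6 + 2 = -31/6)
sqrt(s(U(-2*(-3))) + 2860) = sqrt(-31/6 + 2860) = sqrt(17129/6) = sqrt(102774)/6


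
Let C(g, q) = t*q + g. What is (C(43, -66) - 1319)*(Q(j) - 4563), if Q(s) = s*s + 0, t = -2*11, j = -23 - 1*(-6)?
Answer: -752224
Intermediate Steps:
j = -17 (j = -23 + 6 = -17)
t = -22
Q(s) = s² (Q(s) = s² + 0 = s²)
C(g, q) = g - 22*q (C(g, q) = -22*q + g = g - 22*q)
(C(43, -66) - 1319)*(Q(j) - 4563) = ((43 - 22*(-66)) - 1319)*((-17)² - 4563) = ((43 + 1452) - 1319)*(289 - 4563) = (1495 - 1319)*(-4274) = 176*(-4274) = -752224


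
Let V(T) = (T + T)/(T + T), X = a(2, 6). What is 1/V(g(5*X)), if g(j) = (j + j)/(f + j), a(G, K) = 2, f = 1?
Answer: 1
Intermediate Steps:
X = 2
g(j) = 2*j/(1 + j) (g(j) = (j + j)/(1 + j) = (2*j)/(1 + j) = 2*j/(1 + j))
V(T) = 1 (V(T) = (2*T)/((2*T)) = (2*T)*(1/(2*T)) = 1)
1/V(g(5*X)) = 1/1 = 1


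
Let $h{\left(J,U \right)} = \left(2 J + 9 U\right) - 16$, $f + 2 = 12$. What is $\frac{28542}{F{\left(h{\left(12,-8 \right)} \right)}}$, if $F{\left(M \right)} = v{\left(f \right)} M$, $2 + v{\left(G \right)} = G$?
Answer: $- \frac{14271}{256} \approx -55.746$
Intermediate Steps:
$f = 10$ ($f = -2 + 12 = 10$)
$h{\left(J,U \right)} = -16 + 2 J + 9 U$
$v{\left(G \right)} = -2 + G$
$F{\left(M \right)} = 8 M$ ($F{\left(M \right)} = \left(-2 + 10\right) M = 8 M$)
$\frac{28542}{F{\left(h{\left(12,-8 \right)} \right)}} = \frac{28542}{8 \left(-16 + 2 \cdot 12 + 9 \left(-8\right)\right)} = \frac{28542}{8 \left(-16 + 24 - 72\right)} = \frac{28542}{8 \left(-64\right)} = \frac{28542}{-512} = 28542 \left(- \frac{1}{512}\right) = - \frac{14271}{256}$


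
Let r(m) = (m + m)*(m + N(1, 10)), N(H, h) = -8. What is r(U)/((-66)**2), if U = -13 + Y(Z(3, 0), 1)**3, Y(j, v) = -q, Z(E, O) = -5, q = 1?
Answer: 14/99 ≈ 0.14141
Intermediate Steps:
Y(j, v) = -1 (Y(j, v) = -1*1 = -1)
U = -14 (U = -13 + (-1)**3 = -13 - 1 = -14)
r(m) = 2*m*(-8 + m) (r(m) = (m + m)*(m - 8) = (2*m)*(-8 + m) = 2*m*(-8 + m))
r(U)/((-66)**2) = (2*(-14)*(-8 - 14))/((-66)**2) = (2*(-14)*(-22))/4356 = 616*(1/4356) = 14/99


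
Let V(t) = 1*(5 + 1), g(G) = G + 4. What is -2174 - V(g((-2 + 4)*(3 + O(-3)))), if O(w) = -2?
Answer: -2180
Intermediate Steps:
g(G) = 4 + G
V(t) = 6 (V(t) = 1*6 = 6)
-2174 - V(g((-2 + 4)*(3 + O(-3)))) = -2174 - 1*6 = -2174 - 6 = -2180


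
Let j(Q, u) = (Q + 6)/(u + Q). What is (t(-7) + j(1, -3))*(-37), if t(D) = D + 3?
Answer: 555/2 ≈ 277.50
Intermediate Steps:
t(D) = 3 + D
j(Q, u) = (6 + Q)/(Q + u)
(t(-7) + j(1, -3))*(-37) = ((3 - 7) + (6 + 1)/(1 - 3))*(-37) = (-4 + 7/(-2))*(-37) = (-4 - ½*7)*(-37) = (-4 - 7/2)*(-37) = -15/2*(-37) = 555/2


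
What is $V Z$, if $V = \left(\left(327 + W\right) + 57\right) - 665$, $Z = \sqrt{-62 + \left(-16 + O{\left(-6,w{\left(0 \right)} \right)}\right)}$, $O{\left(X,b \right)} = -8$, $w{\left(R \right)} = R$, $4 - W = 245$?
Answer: $- 522 i \sqrt{86} \approx - 4840.8 i$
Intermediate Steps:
$W = -241$ ($W = 4 - 245 = -241$)
$Z = i \sqrt{86}$ ($Z = \sqrt{-62 - 24} = \sqrt{-86} = i \sqrt{86} \approx 9.2736 i$)
$V = -522$ ($V = \left(\left(327 - 241\right) + 57\right) - 665 = \left(86 + 57\right) - 665 = 143 - 665 = -522$)
$V Z = - 522 i \sqrt{86}$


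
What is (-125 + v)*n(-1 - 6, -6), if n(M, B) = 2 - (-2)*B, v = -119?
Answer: 2440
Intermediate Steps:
n(M, B) = 2 + 2*B
(-125 + v)*n(-1 - 6, -6) = (-125 - 119)*(2 + 2*(-6)) = -244*(2 - 12) = -244*(-10) = 2440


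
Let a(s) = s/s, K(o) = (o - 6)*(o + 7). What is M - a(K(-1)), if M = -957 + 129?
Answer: -829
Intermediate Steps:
K(o) = (-6 + o)*(7 + o)
a(s) = 1
M = -828
M - a(K(-1)) = -828 - 1*1 = -828 - 1 = -829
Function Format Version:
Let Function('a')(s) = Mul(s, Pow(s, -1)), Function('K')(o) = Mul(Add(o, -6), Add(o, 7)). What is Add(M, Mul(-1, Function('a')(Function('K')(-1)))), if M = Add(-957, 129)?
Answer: -829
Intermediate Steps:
Function('K')(o) = Mul(Add(-6, o), Add(7, o))
Function('a')(s) = 1
M = -828
Add(M, Mul(-1, Function('a')(Function('K')(-1)))) = Add(-828, Mul(-1, 1)) = Add(-828, -1) = -829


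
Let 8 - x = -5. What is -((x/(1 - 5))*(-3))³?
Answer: -59319/64 ≈ -926.86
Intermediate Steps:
x = 13 (x = 8 - 1*(-5) = 8 + 5 = 13)
-((x/(1 - 5))*(-3))³ = -((13/(1 - 5))*(-3))³ = -((13/(-4))*(-3))³ = -(-¼*13*(-3))³ = -(-13/4*(-3))³ = -(39/4)³ = -1*59319/64 = -59319/64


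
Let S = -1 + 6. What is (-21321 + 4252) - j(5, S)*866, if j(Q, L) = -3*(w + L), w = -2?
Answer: -9275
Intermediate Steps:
S = 5
j(Q, L) = 6 - 3*L (j(Q, L) = -3*(-2 + L) = 6 - 3*L)
(-21321 + 4252) - j(5, S)*866 = (-21321 + 4252) - (6 - 3*5)*866 = -17069 - (6 - 15)*866 = -17069 - (-9)*866 = -17069 - 1*(-7794) = -17069 + 7794 = -9275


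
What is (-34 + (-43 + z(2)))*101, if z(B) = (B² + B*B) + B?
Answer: -6767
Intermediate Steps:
z(B) = B + 2*B² (z(B) = (B² + B²) + B = 2*B² + B = B + 2*B²)
(-34 + (-43 + z(2)))*101 = (-34 + (-43 + 2*(1 + 2*2)))*101 = (-34 + (-43 + 2*(1 + 4)))*101 = (-34 + (-43 + 2*5))*101 = (-34 + (-43 + 10))*101 = (-34 - 33)*101 = -67*101 = -6767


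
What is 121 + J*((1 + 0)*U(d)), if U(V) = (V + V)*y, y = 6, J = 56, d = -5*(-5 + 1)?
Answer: 13561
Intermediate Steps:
d = 20 (d = -5*(-4) = 20)
U(V) = 12*V (U(V) = (V + V)*6 = (2*V)*6 = 12*V)
121 + J*((1 + 0)*U(d)) = 121 + 56*((1 + 0)*(12*20)) = 121 + 56*(1*240) = 121 + 56*240 = 121 + 13440 = 13561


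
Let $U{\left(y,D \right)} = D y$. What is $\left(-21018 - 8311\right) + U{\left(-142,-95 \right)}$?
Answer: $-15839$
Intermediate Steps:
$\left(-21018 - 8311\right) + U{\left(-142,-95 \right)} = \left(-21018 - 8311\right) - -13490 = -29329 + 13490 = -15839$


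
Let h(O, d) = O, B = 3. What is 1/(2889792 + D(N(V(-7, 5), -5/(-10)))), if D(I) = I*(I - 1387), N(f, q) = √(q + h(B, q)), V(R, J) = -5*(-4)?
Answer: 608378/1758086589185 + 146*√14/1758086589185 ≈ 3.4636e-7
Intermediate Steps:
V(R, J) = 20
N(f, q) = √(3 + q) (N(f, q) = √(q + 3) = √(3 + q))
D(I) = I*(-1387 + I)
1/(2889792 + D(N(V(-7, 5), -5/(-10)))) = 1/(2889792 + √(3 - 5/(-10))*(-1387 + √(3 - 5/(-10)))) = 1/(2889792 + √(3 - 5*(-⅒))*(-1387 + √(3 - 5*(-⅒)))) = 1/(2889792 + √(3 + ½)*(-1387 + √(3 + ½))) = 1/(2889792 + √(7/2)*(-1387 + √(7/2))) = 1/(2889792 + (√14/2)*(-1387 + √14/2)) = 1/(2889792 + √14*(-1387 + √14/2)/2)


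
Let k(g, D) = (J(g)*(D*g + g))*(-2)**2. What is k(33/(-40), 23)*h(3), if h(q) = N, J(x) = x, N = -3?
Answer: -9801/50 ≈ -196.02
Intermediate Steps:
h(q) = -3
k(g, D) = 4*g*(g + D*g) (k(g, D) = (g*(D*g + g))*(-2)**2 = (g*(g + D*g))*4 = 4*g*(g + D*g))
k(33/(-40), 23)*h(3) = (4*(33/(-40))**2*(1 + 23))*(-3) = (4*(33*(-1/40))**2*24)*(-3) = (4*(-33/40)**2*24)*(-3) = (4*(1089/1600)*24)*(-3) = (3267/50)*(-3) = -9801/50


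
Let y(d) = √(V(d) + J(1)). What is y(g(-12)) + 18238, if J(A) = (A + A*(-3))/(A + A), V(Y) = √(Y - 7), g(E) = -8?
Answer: 18238 + √(-1 + I*√15) ≈ 18239.0 + 1.5811*I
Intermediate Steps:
V(Y) = √(-7 + Y)
J(A) = -1 (J(A) = (A - 3*A)/((2*A)) = (-2*A)*(1/(2*A)) = -1)
y(d) = √(-1 + √(-7 + d)) (y(d) = √(√(-7 + d) - 1) = √(-1 + √(-7 + d)))
y(g(-12)) + 18238 = √(-1 + √(-7 - 8)) + 18238 = √(-1 + √(-15)) + 18238 = √(-1 + I*√15) + 18238 = 18238 + √(-1 + I*√15)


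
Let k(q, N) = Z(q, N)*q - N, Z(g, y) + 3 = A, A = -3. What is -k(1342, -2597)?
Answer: 5455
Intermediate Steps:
Z(g, y) = -6 (Z(g, y) = -3 - 3 = -6)
k(q, N) = -N - 6*q (k(q, N) = -6*q - N = -N - 6*q)
-k(1342, -2597) = -(-1*(-2597) - 6*1342) = -(2597 - 8052) = -1*(-5455) = 5455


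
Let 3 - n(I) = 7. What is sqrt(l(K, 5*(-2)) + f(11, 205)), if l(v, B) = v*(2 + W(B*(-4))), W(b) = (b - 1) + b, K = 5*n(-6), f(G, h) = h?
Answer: I*sqrt(1415) ≈ 37.616*I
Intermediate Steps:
n(I) = -4 (n(I) = 3 - 1*7 = 3 - 7 = -4)
K = -20 (K = 5*(-4) = -20)
W(b) = -1 + 2*b (W(b) = (-1 + b) + b = -1 + 2*b)
l(v, B) = v*(1 - 8*B) (l(v, B) = v*(2 + (-1 + 2*(B*(-4)))) = v*(2 + (-1 + 2*(-4*B))) = v*(2 + (-1 - 8*B)) = v*(1 - 8*B))
sqrt(l(K, 5*(-2)) + f(11, 205)) = sqrt(-20*(1 - 40*(-2)) + 205) = sqrt(-20*(1 - 8*(-10)) + 205) = sqrt(-20*(1 + 80) + 205) = sqrt(-20*81 + 205) = sqrt(-1620 + 205) = sqrt(-1415) = I*sqrt(1415)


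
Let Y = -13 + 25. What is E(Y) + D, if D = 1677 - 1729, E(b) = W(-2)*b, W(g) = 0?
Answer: -52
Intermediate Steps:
Y = 12
E(b) = 0 (E(b) = 0*b = 0)
D = -52
E(Y) + D = 0 - 52 = -52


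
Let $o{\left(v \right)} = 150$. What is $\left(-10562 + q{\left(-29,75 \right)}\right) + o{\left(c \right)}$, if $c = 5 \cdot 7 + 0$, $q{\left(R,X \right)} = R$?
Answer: $-10441$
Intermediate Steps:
$c = 35$ ($c = 35 + 0 = 35$)
$\left(-10562 + q{\left(-29,75 \right)}\right) + o{\left(c \right)} = \left(-10562 - 29\right) + 150 = -10591 + 150 = -10441$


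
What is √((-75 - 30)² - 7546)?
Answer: 7*√71 ≈ 58.983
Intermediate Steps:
√((-75 - 30)² - 7546) = √((-105)² - 7546) = √(11025 - 7546) = √3479 = 7*√71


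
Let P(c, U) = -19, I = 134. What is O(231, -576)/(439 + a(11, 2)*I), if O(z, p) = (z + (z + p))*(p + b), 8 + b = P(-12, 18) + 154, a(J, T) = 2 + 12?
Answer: 51186/2315 ≈ 22.111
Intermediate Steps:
a(J, T) = 14
b = 127 (b = -8 + (-19 + 154) = -8 + 135 = 127)
O(z, p) = (127 + p)*(p + 2*z) (O(z, p) = (z + (z + p))*(p + 127) = (z + (p + z))*(127 + p) = (p + 2*z)*(127 + p) = (127 + p)*(p + 2*z))
O(231, -576)/(439 + a(11, 2)*I) = ((-576)**2 + 127*(-576) + 254*231 + 2*(-576)*231)/(439 + 14*134) = (331776 - 73152 + 58674 - 266112)/(439 + 1876) = 51186/2315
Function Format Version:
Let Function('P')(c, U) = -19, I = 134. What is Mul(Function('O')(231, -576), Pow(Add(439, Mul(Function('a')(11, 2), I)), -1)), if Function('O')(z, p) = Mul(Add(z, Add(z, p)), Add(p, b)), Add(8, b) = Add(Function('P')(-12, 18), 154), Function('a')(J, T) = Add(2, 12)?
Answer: Rational(51186, 2315) ≈ 22.111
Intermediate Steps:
Function('a')(J, T) = 14
b = 127 (b = Add(-8, Add(-19, 154)) = Add(-8, 135) = 127)
Function('O')(z, p) = Mul(Add(127, p), Add(p, Mul(2, z))) (Function('O')(z, p) = Mul(Add(z, Add(z, p)), Add(p, 127)) = Mul(Add(z, Add(p, z)), Add(127, p)) = Mul(Add(p, Mul(2, z)), Add(127, p)) = Mul(Add(127, p), Add(p, Mul(2, z))))
Mul(Function('O')(231, -576), Pow(Add(439, Mul(Function('a')(11, 2), I)), -1)) = Mul(Add(Pow(-576, 2), Mul(127, -576), Mul(254, 231), Mul(2, -576, 231)), Pow(Add(439, Mul(14, 134)), -1)) = Mul(Add(331776, -73152, 58674, -266112), Pow(Add(439, 1876), -1)) = Mul(51186, Pow(2315, -1)) = Mul(51186, Rational(1, 2315)) = Rational(51186, 2315)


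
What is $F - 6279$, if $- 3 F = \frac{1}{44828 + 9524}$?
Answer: $- \frac{1023828625}{163056} \approx -6279.0$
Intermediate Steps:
$F = - \frac{1}{163056}$ ($F = - \frac{1}{3 \left(44828 + 9524\right)} = - \frac{1}{3 \cdot 54352} = \left(- \frac{1}{3}\right) \frac{1}{54352} = - \frac{1}{163056} \approx -6.1329 \cdot 10^{-6}$)
$F - 6279 = - \frac{1}{163056} - 6279 = - \frac{1023828625}{163056}$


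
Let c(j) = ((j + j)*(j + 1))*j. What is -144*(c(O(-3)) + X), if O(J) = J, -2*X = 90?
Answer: 11664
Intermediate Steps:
X = -45 (X = -1/2*90 = -45)
c(j) = 2*j**2*(1 + j) (c(j) = ((2*j)*(1 + j))*j = (2*j*(1 + j))*j = 2*j**2*(1 + j))
-144*(c(O(-3)) + X) = -144*(2*(-3)**2*(1 - 3) - 45) = -144*(2*9*(-2) - 45) = -144*(-36 - 45) = -144*(-81) = 11664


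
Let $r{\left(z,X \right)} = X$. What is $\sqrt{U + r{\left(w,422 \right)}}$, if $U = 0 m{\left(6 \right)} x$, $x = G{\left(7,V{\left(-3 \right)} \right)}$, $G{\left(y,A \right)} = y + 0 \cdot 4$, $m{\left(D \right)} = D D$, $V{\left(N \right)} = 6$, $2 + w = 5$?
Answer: $\sqrt{422} \approx 20.543$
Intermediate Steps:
$w = 3$ ($w = -2 + 5 = 3$)
$m{\left(D \right)} = D^{2}$
$G{\left(y,A \right)} = y$ ($G{\left(y,A \right)} = y + 0 = y$)
$x = 7$
$U = 0$ ($U = 0 \cdot 6^{2} \cdot 7 = 0 \cdot 36 \cdot 7 = 0 \cdot 7 = 0$)
$\sqrt{U + r{\left(w,422 \right)}} = \sqrt{0 + 422} = \sqrt{422}$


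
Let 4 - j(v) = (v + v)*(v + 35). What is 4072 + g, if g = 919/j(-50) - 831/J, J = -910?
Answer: 2771932403/680680 ≈ 4072.3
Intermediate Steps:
j(v) = 4 - 2*v*(35 + v) (j(v) = 4 - (v + v)*(v + 35) = 4 - 2*v*(35 + v))
g = 203443/680680 (g = 919/(4 - 70*(-50) - 2*(-50)²) - 831/(-910) = 919/(4 + 3500 - 2*2500) - 831*(-1/910) = 919/(4 + 3500 - 5000) + 831/910 = 919/(-1496) + 831/910 = 919*(-1/1496) + 831/910 = -919/1496 + 831/910 = 203443/680680 ≈ 0.29888)
4072 + g = 4072 + 203443/680680 = 2771932403/680680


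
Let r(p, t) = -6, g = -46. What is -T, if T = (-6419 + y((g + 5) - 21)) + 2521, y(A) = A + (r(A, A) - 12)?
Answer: 3978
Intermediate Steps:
y(A) = -18 + A (y(A) = A + (-6 - 12) = A - 18 = -18 + A)
T = -3978 (T = (-6419 + (-18 + ((-46 + 5) - 21))) + 2521 = (-6419 + (-18 + (-41 - 21))) + 2521 = (-6419 + (-18 - 62)) + 2521 = (-6419 - 80) + 2521 = -6499 + 2521 = -3978)
-T = -1*(-3978) = 3978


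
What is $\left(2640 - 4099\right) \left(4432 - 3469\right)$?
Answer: $-1405017$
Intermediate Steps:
$\left(2640 - 4099\right) \left(4432 - 3469\right) = \left(-1459\right) 963 = -1405017$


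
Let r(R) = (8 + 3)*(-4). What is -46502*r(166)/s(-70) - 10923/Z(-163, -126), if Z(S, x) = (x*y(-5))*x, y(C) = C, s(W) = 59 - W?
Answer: 18046652723/1137780 ≈ 15861.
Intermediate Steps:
Z(S, x) = -5*x² (Z(S, x) = (x*(-5))*x = (-5*x)*x = -5*x²)
r(R) = -44 (r(R) = 11*(-4) = -44)
-46502*r(166)/s(-70) - 10923/Z(-163, -126) = -46502*(-44/(59 - 1*(-70))) - 10923/((-5*(-126)²)) = -46502*(-44/(59 + 70)) - 10923/((-5*15876)) = -46502/(129*(-1/44)) - 10923/(-79380) = -46502/(-129/44) - 10923*(-1/79380) = -46502*(-44/129) + 3641/26460 = 2046088/129 + 3641/26460 = 18046652723/1137780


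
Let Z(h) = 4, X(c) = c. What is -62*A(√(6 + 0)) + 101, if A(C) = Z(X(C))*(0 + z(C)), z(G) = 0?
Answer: 101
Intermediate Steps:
A(C) = 0 (A(C) = 4*(0 + 0) = 4*0 = 0)
-62*A(√(6 + 0)) + 101 = -62*0 + 101 = 0 + 101 = 101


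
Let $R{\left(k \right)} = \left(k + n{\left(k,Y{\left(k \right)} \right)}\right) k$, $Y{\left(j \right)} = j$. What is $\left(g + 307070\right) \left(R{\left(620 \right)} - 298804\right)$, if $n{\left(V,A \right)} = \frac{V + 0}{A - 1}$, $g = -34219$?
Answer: $\frac{14561600571724}{619} \approx 2.3524 \cdot 10^{10}$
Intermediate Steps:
$n{\left(V,A \right)} = \frac{V}{-1 + A}$
$R{\left(k \right)} = k \left(k + \frac{k}{-1 + k}\right)$ ($R{\left(k \right)} = \left(k + \frac{k}{-1 + k}\right) k = k \left(k + \frac{k}{-1 + k}\right)$)
$\left(g + 307070\right) \left(R{\left(620 \right)} - 298804\right) = \left(-34219 + 307070\right) \left(\frac{620^{3}}{-1 + 620} - 298804\right) = 272851 \left(\frac{238328000}{619} - 298804\right) = 272851 \cdot \frac{53368324}{619} = \frac{14561600571724}{619}$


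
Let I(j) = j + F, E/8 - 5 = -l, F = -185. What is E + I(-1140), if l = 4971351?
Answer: -39772093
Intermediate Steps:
E = -39770768 (E = 40 + 8*(-1*4971351) = 40 + 8*(-4971351) = 40 - 39770808 = -39770768)
I(j) = -185 + j (I(j) = j - 185 = -185 + j)
E + I(-1140) = -39770768 + (-185 - 1140) = -39770768 - 1325 = -39772093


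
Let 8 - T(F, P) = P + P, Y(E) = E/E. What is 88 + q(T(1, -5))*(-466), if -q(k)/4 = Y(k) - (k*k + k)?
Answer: -635536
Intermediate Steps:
Y(E) = 1
T(F, P) = 8 - 2*P (T(F, P) = 8 - (P + P) = 8 - 2*P)
q(k) = -4 + 4*k + 4*k**2 (q(k) = -4*(1 - (k*k + k)) = -4*(1 - (k**2 + k)) = -4*(1 - (k + k**2)) = -4*(1 + (-k - k**2)) = -4*(1 - k - k**2) = -4 + 4*k + 4*k**2)
88 + q(T(1, -5))*(-466) = 88 + (-4 + 4*(8 - 2*(-5)) + 4*(8 - 2*(-5))**2)*(-466) = 88 + (-4 + 4*(8 + 10) + 4*(8 + 10)**2)*(-466) = 88 + (-4 + 4*18 + 4*18**2)*(-466) = 88 + (-4 + 72 + 4*324)*(-466) = 88 + (-4 + 72 + 1296)*(-466) = 88 + 1364*(-466) = 88 - 635624 = -635536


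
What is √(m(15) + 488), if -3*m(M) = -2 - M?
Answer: √4443/3 ≈ 22.219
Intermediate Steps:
m(M) = ⅔ + M/3 (m(M) = -(-2 - M)/3 = ⅔ + M/3)
√(m(15) + 488) = √((⅔ + (⅓)*15) + 488) = √((⅔ + 5) + 488) = √(17/3 + 488) = √(1481/3) = √4443/3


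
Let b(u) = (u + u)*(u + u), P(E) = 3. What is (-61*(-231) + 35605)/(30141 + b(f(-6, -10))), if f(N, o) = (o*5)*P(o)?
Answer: 49696/120141 ≈ 0.41365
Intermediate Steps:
f(N, o) = 15*o (f(N, o) = (o*5)*3 = (5*o)*3 = 15*o)
b(u) = 4*u**2 (b(u) = (2*u)*(2*u) = 4*u**2)
(-61*(-231) + 35605)/(30141 + b(f(-6, -10))) = (-61*(-231) + 35605)/(30141 + 4*(15*(-10))**2) = (14091 + 35605)/(30141 + 4*(-150)**2) = 49696/(30141 + 4*22500) = 49696/(30141 + 90000) = 49696/120141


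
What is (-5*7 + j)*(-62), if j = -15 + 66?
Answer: -992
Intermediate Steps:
j = 51
(-5*7 + j)*(-62) = (-5*7 + 51)*(-62) = (-35 + 51)*(-62) = 16*(-62) = -992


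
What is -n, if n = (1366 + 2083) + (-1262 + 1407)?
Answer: -3594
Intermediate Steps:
n = 3594 (n = 3449 + 145 = 3594)
-n = -1*3594 = -3594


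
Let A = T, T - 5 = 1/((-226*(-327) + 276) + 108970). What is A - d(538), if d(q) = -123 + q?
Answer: -75090679/183148 ≈ -410.00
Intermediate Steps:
T = 915741/183148 (T = 5 + 1/((-226*(-327) + 276) + 108970) = 5 + 1/((73902 + 276) + 108970) = 5 + 1/(74178 + 108970) = 5 + 1/183148 = 915741/183148 ≈ 5.0000)
A = 915741/183148 ≈ 5.0000
A - d(538) = 915741/183148 - (-123 + 538) = 915741/183148 - 1*415 = 915741/183148 - 415 = -75090679/183148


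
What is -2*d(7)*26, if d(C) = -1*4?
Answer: 208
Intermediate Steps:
d(C) = -4
-2*d(7)*26 = -2*(-4)*26 = 8*26 = 208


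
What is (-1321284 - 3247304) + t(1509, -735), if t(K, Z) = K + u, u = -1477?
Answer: -4568556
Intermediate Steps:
t(K, Z) = -1477 + K (t(K, Z) = K - 1477 = -1477 + K)
(-1321284 - 3247304) + t(1509, -735) = (-1321284 - 3247304) + (-1477 + 1509) = -4568588 + 32 = -4568556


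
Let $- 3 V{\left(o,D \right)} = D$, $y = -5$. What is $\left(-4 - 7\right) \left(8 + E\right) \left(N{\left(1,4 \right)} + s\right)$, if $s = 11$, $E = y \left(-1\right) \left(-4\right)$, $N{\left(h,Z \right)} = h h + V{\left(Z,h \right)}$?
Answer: $1540$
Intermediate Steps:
$V{\left(o,D \right)} = - \frac{D}{3}$
$N{\left(h,Z \right)} = h^{2} - \frac{h}{3}$ ($N{\left(h,Z \right)} = h h - \frac{h}{3} = h^{2} - \frac{h}{3}$)
$E = -20$ ($E = \left(-5\right) \left(-1\right) \left(-4\right) = 5 \left(-4\right) = -20$)
$\left(-4 - 7\right) \left(8 + E\right) \left(N{\left(1,4 \right)} + s\right) = \left(-4 - 7\right) \left(8 - 20\right) \left(1 \left(- \frac{1}{3} + 1\right) + 11\right) = \left(-11\right) \left(-12\right) \left(1 \cdot \frac{2}{3} + 11\right) = 132 \left(\frac{2}{3} + 11\right) = 132 \cdot \frac{35}{3} = 1540$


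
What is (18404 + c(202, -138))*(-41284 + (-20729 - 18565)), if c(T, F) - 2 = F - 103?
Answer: -1463699370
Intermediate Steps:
c(T, F) = -101 + F (c(T, F) = 2 + (F - 103) = 2 + (-103 + F) = -101 + F)
(18404 + c(202, -138))*(-41284 + (-20729 - 18565)) = (18404 + (-101 - 138))*(-41284 + (-20729 - 18565)) = (18404 - 239)*(-41284 - 39294) = 18165*(-80578) = -1463699370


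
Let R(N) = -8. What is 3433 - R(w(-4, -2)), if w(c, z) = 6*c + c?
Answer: 3441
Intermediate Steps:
w(c, z) = 7*c
3433 - R(w(-4, -2)) = 3433 - 1*(-8) = 3433 + 8 = 3441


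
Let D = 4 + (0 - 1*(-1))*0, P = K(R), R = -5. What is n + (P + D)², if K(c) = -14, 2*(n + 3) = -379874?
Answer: -189840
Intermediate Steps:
n = -189940 (n = -3 + (½)*(-379874) = -3 - 189937 = -189940)
P = -14
D = 4 (D = 4 + (0 + 1)*0 = 4 + 1*0 = 4 + 0 = 4)
n + (P + D)² = -189940 + (-14 + 4)² = -189940 + (-10)² = -189940 + 100 = -189840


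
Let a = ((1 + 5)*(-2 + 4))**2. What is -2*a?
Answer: -288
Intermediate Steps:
a = 144 (a = (6*2)**2 = 12**2 = 144)
-2*a = -2*144 = -288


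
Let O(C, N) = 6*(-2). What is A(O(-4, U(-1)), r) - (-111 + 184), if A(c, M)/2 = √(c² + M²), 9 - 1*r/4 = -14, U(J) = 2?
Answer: -73 + 8*√538 ≈ 112.56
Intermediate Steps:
O(C, N) = -12
r = 92 (r = 36 - 4*(-14) = 36 + 56 = 92)
A(c, M) = 2*√(M² + c²) (A(c, M) = 2*√(c² + M²) = 2*√(M² + c²))
A(O(-4, U(-1)), r) - (-111 + 184) = 2*√(92² + (-12)²) - (-111 + 184) = 2*√(8464 + 144) - 1*73 = 2*√8608 - 73 = 2*(4*√538) - 73 = 8*√538 - 73 = -73 + 8*√538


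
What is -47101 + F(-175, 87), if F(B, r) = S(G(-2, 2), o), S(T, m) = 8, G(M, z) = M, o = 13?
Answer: -47093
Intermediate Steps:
F(B, r) = 8
-47101 + F(-175, 87) = -47101 + 8 = -47093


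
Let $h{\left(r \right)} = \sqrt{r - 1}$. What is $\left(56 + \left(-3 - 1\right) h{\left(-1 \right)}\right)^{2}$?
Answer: $3104 - 448 i \sqrt{2} \approx 3104.0 - 633.57 i$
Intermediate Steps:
$h{\left(r \right)} = \sqrt{-1 + r}$
$\left(56 + \left(-3 - 1\right) h{\left(-1 \right)}\right)^{2} = \left(56 + \left(-3 - 1\right) \sqrt{-1 - 1}\right)^{2} = \left(56 - 4 \sqrt{-2}\right)^{2} = \left(56 - 4 i \sqrt{2}\right)^{2}$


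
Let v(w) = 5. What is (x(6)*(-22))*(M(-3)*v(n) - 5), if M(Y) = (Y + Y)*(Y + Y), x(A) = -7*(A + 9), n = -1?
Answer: 404250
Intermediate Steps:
x(A) = -63 - 7*A (x(A) = -7*(9 + A) = -63 - 7*A)
M(Y) = 4*Y² (M(Y) = (2*Y)*(2*Y) = 4*Y²)
(x(6)*(-22))*(M(-3)*v(n) - 5) = ((-63 - 7*6)*(-22))*((4*(-3)²)*5 - 5) = ((-63 - 42)*(-22))*((4*9)*5 - 5) = (-105*(-22))*(36*5 - 5) = 2310*(180 - 5) = 2310*175 = 404250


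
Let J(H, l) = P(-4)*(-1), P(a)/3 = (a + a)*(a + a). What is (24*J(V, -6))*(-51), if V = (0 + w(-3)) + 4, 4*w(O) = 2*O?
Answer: 235008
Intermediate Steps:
w(O) = O/2 (w(O) = (2*O)/4 = O/2)
V = 5/2 (V = (0 + (½)*(-3)) + 4 = (0 - 3/2) + 4 = -3/2 + 4 = 5/2 ≈ 2.5000)
P(a) = 12*a² (P(a) = 3*((a + a)*(a + a)) = 3*((2*a)*(2*a)) = 3*(4*a²) = 12*a²)
J(H, l) = -192 (J(H, l) = (12*(-4)²)*(-1) = (12*16)*(-1) = 192*(-1) = -192)
(24*J(V, -6))*(-51) = (24*(-192))*(-51) = -4608*(-51) = 235008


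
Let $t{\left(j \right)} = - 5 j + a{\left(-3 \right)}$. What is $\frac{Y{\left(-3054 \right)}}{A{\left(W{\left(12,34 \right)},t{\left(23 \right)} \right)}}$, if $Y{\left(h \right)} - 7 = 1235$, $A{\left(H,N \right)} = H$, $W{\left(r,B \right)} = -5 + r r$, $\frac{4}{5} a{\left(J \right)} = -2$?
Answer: $\frac{1242}{139} \approx 8.9353$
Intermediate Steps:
$a{\left(J \right)} = - \frac{5}{2}$ ($a{\left(J \right)} = \frac{5}{4} \left(-2\right) = - \frac{5}{2}$)
$W{\left(r,B \right)} = -5 + r^{2}$
$t{\left(j \right)} = - \frac{5}{2} - 5 j$ ($t{\left(j \right)} = - 5 j - \frac{5}{2} = - \frac{5}{2} - 5 j$)
$Y{\left(h \right)} = 1242$ ($Y{\left(h \right)} = 7 + 1235 = 1242$)
$\frac{Y{\left(-3054 \right)}}{A{\left(W{\left(12,34 \right)},t{\left(23 \right)} \right)}} = \frac{1242}{-5 + 12^{2}} = \frac{1242}{-5 + 144} = \frac{1242}{139}$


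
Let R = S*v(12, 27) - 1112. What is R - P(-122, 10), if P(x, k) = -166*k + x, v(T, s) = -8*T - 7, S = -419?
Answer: 43827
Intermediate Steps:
v(T, s) = -7 - 8*T
P(x, k) = x - 166*k
R = 42045 (R = -419*(-7 - 8*12) - 1112 = -419*(-7 - 96) - 1112 = -419*(-103) - 1112 = 43157 - 1112 = 42045)
R - P(-122, 10) = 42045 - (-122 - 166*10) = 42045 - (-122 - 1660) = 42045 - 1*(-1782) = 42045 + 1782 = 43827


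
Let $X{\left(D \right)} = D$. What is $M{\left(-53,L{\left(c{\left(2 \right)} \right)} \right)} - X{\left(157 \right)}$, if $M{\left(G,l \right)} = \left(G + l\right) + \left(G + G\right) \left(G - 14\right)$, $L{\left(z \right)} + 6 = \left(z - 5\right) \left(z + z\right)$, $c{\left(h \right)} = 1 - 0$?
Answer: $6878$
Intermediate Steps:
$c{\left(h \right)} = 1$ ($c{\left(h \right)} = 1 + 0 = 1$)
$L{\left(z \right)} = -6 + 2 z \left(-5 + z\right)$ ($L{\left(z \right)} = -6 + \left(z - 5\right) \left(z + z\right) = -6 + \left(-5 + z\right) 2 z = -6 + 2 z \left(-5 + z\right)$)
$M{\left(G,l \right)} = G + l + 2 G \left(-14 + G\right)$ ($M{\left(G,l \right)} = \left(G + l\right) + 2 G \left(-14 + G\right) = G + l + 2 G \left(-14 + G\right)$)
$M{\left(-53,L{\left(c{\left(2 \right)} \right)} \right)} - X{\left(157 \right)} = \left(\left(-6 - 10 + 2 \cdot 1^{2}\right) - -1431 + 2 \left(-53\right)^{2}\right) - 157 = \left(\left(-6 - 10 + 2 \cdot 1\right) + 1431 + 2 \cdot 2809\right) - 157 = \left(\left(-6 - 10 + 2\right) + 1431 + 5618\right) - 157 = \left(-14 + 1431 + 5618\right) - 157 = 7035 - 157 = 6878$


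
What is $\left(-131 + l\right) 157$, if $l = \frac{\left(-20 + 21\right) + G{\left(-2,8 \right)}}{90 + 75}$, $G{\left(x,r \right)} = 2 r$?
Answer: $- \frac{3390886}{165} \approx -20551.0$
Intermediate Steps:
$l = \frac{17}{165}$ ($l = \frac{\left(-20 + 21\right) + 2 \cdot 8}{90 + 75} = \frac{1 + 16}{165} = 17 \cdot \frac{1}{165} = \frac{17}{165} \approx 0.10303$)
$\left(-131 + l\right) 157 = \left(-131 + \frac{17}{165}\right) 157 = \left(- \frac{21598}{165}\right) 157 = - \frac{3390886}{165}$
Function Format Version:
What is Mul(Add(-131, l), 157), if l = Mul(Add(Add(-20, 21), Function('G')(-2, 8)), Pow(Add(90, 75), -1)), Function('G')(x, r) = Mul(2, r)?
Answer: Rational(-3390886, 165) ≈ -20551.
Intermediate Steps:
l = Rational(17, 165) (l = Mul(Add(Add(-20, 21), Mul(2, 8)), Pow(Add(90, 75), -1)) = Mul(Add(1, 16), Pow(165, -1)) = Mul(17, Rational(1, 165)) = Rational(17, 165) ≈ 0.10303)
Mul(Add(-131, l), 157) = Mul(Add(-131, Rational(17, 165)), 157) = Mul(Rational(-21598, 165), 157) = Rational(-3390886, 165)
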